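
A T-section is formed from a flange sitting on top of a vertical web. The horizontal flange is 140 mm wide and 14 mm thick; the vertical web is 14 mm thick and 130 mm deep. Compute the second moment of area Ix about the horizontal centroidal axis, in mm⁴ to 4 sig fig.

Treat the section as a set of non-overlapping primitives; coordinates are from the bounding-box lower-left.
Flange: 140 × 14, A = 1 960 mm², y = 137 mm, Ī = 32013.3 mm⁴.
Web: 14 × 130, A = 1 820 mm², y = 65 mm, Ī = 2 563 167 mm⁴.
Centroid: ȳ = ΣA·y / ΣA = 102.333 mm.
Transfer each piece to the horizontal centroidal axis using Ī + A·d² with d = y − 102.333:
  flange: d = 34.6667 mm → contributes +2 387 498 mm⁴
  web: d = -37.3333 mm → contributes +5 099 842 mm⁴
Total I = 7 487 340 mm⁴.

Ix ≈ 7.487 × 10⁶ mm⁴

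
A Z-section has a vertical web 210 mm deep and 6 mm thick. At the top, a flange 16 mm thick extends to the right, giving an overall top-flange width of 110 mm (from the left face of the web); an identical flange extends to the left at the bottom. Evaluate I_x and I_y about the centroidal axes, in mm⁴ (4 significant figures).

Treat the section as a set of non-overlapping primitives; coordinates are from the bounding-box lower-left.
Web: 6 × 210, A = 1 260 mm², y = 105 mm, Ī = 4 630 500 mm⁴.
Top flange (beyond web): 104 × 16, A = 1 664 mm², y = 202 mm, Ī = 35498.7 mm⁴.
Bottom flange (beyond web): 104 × 16, A = 1 664 mm², y = 8 mm, Ī = 35498.7 mm⁴.
Centroid: ȳ = ΣA·y / ΣA = 105 mm.
Transfer each piece to the centroidal x-axis using Ī + A·d² with d = y − 105:
  web: d = 0 mm → contributes +4 630 500 mm⁴
  top flange (beyond web): d = 97 mm → contributes +15 692 075 mm⁴
  bottom flange (beyond web): d = -97 mm → contributes +15 692 075 mm⁴
Total I = 36 014 649 mm⁴.
For the y-axis: x̄ = 107 mm.
Repeating about the centroidal y-axis gives I_y = 13 070 617 mm⁴.

I_x ≈ 3.601 × 10⁷ mm⁴, I_y ≈ 1.307 × 10⁷ mm⁴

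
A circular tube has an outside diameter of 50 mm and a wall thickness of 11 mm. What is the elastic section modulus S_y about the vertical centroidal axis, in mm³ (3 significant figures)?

S_y ≈ 1.11 × 10⁴ mm³

Break the section into simple shapes (no overlaps), measuring from the bottom-left corner of the bounding box.
Outer circle: ⌀50, A = 1963.5 mm², x = 25 mm, Ī = 306 796 mm⁴.
Bore (subtracted): ⌀28, A = 615.75 mm², x = 25 mm, Ī = 30 172 mm⁴.
By symmetry the centroid is at mid-width, x̄ = 25 mm.
All pieces are centred on the vertical centroidal axis, so I = ΣĪ (holes subtracted) = 276 624 mm⁴.
Extreme fibre distance c = 25 mm; S = I/c = 11 065 mm³.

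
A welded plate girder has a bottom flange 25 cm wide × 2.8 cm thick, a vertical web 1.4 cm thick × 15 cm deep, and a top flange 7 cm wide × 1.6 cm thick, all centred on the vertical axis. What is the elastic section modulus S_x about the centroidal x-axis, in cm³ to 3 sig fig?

Break the section into simple shapes (no overlaps), measuring from the bottom-left corner of the bounding box.
Bottom plate: 25 × 2.8, A = 70 cm², y = 1.4 cm, Ī = 45.733 cm⁴.
Web plate: 1.4 × 15, A = 21 cm², y = 10.3 cm, Ī = 393.75 cm⁴.
Top plate: 7 × 1.6, A = 11.2 cm², y = 18.6 cm, Ī = 2.3893 cm⁴.
Centroid: ȳ = ΣA·y / ΣA = 5.1137 cm.
Transfer each piece to the centroidal x-axis using Ī + A·d² with d = y − 5.1137:
  bottom plate: d = -3.7137 cm → contributes +1011.1 cm⁴
  web plate: d = 5.1863 cm → contributes +958.6 cm⁴
  top plate: d = 13.486 cm → contributes +2039.4 cm⁴
Total I = 4009.2 cm⁴.
Extreme fibre distance c = 14.286 cm; S = I/c = 280.63 cm³.

S_x ≈ 281 cm³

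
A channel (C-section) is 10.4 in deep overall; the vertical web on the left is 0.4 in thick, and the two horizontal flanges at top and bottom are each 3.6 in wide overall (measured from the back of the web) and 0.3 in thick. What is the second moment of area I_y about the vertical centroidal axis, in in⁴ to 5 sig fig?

Break the section into simple shapes (no overlaps), measuring from the bottom-left corner of the bounding box.
Web: 0.4 × 10.4, A = 4.16 in², x = 0.2 in, Ī = 0.05546667 in⁴.
Top flange (beyond web): 3.2 × 0.3, A = 0.96 in², x = 2 in, Ī = 0.8192 in⁴.
Bottom flange (beyond web): 3.2 × 0.3, A = 0.96 in², x = 2 in, Ī = 0.8192 in⁴.
Centroid: x̄ = ΣA·x / ΣA = 0.7684211 in.
Transfer each piece to the vertical centroidal axis using Ī + A·d² with d = x − 0.7684211:
  web: d = -0.5684211 in → contributes +1.399573 in⁴
  top flange (beyond web): d = 1.231579 in → contributes +2.275315 in⁴
  bottom flange (beyond web): d = 1.231579 in → contributes +2.275315 in⁴
Total I = 5.950204 in⁴.

I_y ≈ 5.9502 in⁴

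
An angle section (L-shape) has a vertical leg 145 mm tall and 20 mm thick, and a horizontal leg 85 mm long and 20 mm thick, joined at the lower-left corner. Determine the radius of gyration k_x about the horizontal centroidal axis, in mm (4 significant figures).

Split into non-overlapping primitives; take the origin at the lower-left of the bounding box.
Vertical leg: 20 × 145, A = 2 900 mm², y = 72.5 mm, Ī = 5 081 042 mm⁴.
Horizontal leg (remainder): 65 × 20, A = 1 300 mm², y = 10 mm, Ī = 43333.3 mm⁴.
Centroid: ȳ = ΣA·y / ΣA = 53.1548 mm.
Transfer each piece to the horizontal centroidal axis using Ī + A·d² with d = y − 53.1548:
  vertical leg: d = 19.3452 mm → contributes +6 166 333 mm⁴
  horizontal leg (remainder): d = -43.1548 mm → contributes +2 464 367 mm⁴
Total I = 8 630 699 mm⁴.
Radius of gyration: k = √(I/A) = √(8 630 699 / 4 200) = 45.3313 mm.

k_x ≈ 45.33 mm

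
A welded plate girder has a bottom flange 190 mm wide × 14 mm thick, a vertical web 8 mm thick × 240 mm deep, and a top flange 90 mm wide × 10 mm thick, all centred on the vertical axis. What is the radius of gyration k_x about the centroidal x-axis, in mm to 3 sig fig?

Treat the section as a set of non-overlapping primitives; coordinates are from the bounding-box lower-left.
Bottom plate: 190 × 14, A = 2 660 mm², y = 7 mm, Ī = 43 447 mm⁴.
Web plate: 8 × 240, A = 1 920 mm², y = 134 mm, Ī = 9 216 000 mm⁴.
Top plate: 90 × 10, A = 900 mm², y = 259 mm, Ī = 7 500 mm⁴.
Centroid: ȳ = ΣA·y / ΣA = 92.883 mm.
Transfer each piece to the centroidal x-axis using Ī + A·d² with d = y − 92.883:
  bottom plate: d = -85.883 mm → contributes +19 663 410 mm⁴
  web plate: d = 41.117 mm → contributes +12 461 933 mm⁴
  top plate: d = 166.12 mm → contributes +24 842 809 mm⁴
Total I = 56 968 152 mm⁴.
Radius of gyration: k = √(I/A) = √(56 968 152 / 5 480) = 101.96 mm.

k_x ≈ 102 mm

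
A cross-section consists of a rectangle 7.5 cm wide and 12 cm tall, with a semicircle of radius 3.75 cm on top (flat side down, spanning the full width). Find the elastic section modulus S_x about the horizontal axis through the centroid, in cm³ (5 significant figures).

S_x ≈ 257.32 cm³

Decompose the section into non-overlapping parts with the origin at the bottom-left of its bounding rectangle.
Rectangular body: 7.5 × 12, A = 90 cm², y = 6 cm, Ī = 1 080 cm⁴.
Semicircular cap: semicircle r = 3.75, A = 22.08932 cm², y = 13.59155 cm, Ī = 21.70487 cm⁴.
Centroid: ȳ = ΣA·y / ΣA = 7.496059 cm.
Transfer each piece to the horizontal axis through the centroid using Ī + A·d² with d = y − 7.496059:
  rectangular body: d = -1.496059 cm → contributes +1281.437 cm⁴
  semicircular cap: d = 6.095491 cm → contributes +842.4339 cm⁴
Total I = 2123.871 cm⁴.
Extreme fibre distance c = 8.253941 cm; S = I/c = 257.316 cm³.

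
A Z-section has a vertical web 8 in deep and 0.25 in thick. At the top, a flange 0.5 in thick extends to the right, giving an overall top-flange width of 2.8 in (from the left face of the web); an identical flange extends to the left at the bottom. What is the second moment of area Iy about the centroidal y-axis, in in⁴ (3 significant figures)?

Break the section into simple shapes (no overlaps), measuring from the bottom-left corner of the bounding box.
Web: 0.25 × 8, A = 2 in², x = 2.675 in, Ī = 0.010417 in⁴.
Top flange (beyond web): 2.55 × 0.5, A = 1.275 in², x = 4.075 in, Ī = 0.69089 in⁴.
Bottom flange (beyond web): 2.55 × 0.5, A = 1.275 in², x = 1.275 in, Ī = 0.69089 in⁴.
Centroid: x̄ = ΣA·x / ΣA = 2.675 in.
Transfer each piece to the centroidal y-axis using Ī + A·d² with d = x − 2.675:
  web: d = 0 in → contributes +0.010417 in⁴
  top flange (beyond web): d = 1.4 in → contributes +3.1899 in⁴
  bottom flange (beyond web): d = -1.4 in → contributes +3.1899 in⁴
Total I = 6.3902 in⁴.

Iy ≈ 6.39 in⁴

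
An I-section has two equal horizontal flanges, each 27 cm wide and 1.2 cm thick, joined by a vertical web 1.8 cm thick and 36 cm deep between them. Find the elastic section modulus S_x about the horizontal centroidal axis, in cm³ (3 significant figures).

S_x ≈ 1530 cm³

Decompose the section into non-overlapping parts with the origin at the bottom-left of its bounding rectangle.
Bottom flange: 27 × 1.2, A = 32.4 cm², y = 0.6 cm, Ī = 3.888 cm⁴.
Web: 1.8 × 36, A = 64.8 cm², y = 19.2 cm, Ī = 6998.4 cm⁴.
Top flange: 27 × 1.2, A = 32.4 cm², y = 37.8 cm, Ī = 3.888 cm⁴.
By symmetry the centroid is at mid-height, ȳ = 19.2 cm.
Transfer each piece to the horizontal centroidal axis using Ī + A·d² with d = y − 19.2:
  bottom flange: d = -18.6 cm → contributes +11 213 cm⁴
  web: d = 0 cm → contributes +6998.4 cm⁴
  top flange: d = 18.6 cm → contributes +11 213 cm⁴
Total I = 29 424 cm⁴.
Extreme fibre distance c = 19.2 cm; S = I/c = 1532.5 cm³.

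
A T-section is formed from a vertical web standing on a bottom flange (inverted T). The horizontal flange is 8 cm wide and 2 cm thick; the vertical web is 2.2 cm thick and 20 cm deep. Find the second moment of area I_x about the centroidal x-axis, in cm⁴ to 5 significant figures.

Break the section into simple shapes (no overlaps), measuring from the bottom-left corner of the bounding box.
Flange: 8 × 2, A = 16 cm², y = 1 cm, Ī = 5.333333 cm⁴.
Web: 2.2 × 20, A = 44 cm², y = 12 cm, Ī = 1466.667 cm⁴.
Centroid: ȳ = ΣA·y / ΣA = 9.066667 cm.
Transfer each piece to the centroidal x-axis using Ī + A·d² with d = y − 9.066667:
  flange: d = -8.066667 cm → contributes +1046.471 cm⁴
  web: d = 2.933333 cm → contributes +1845.262 cm⁴
Total I = 2891.733 cm⁴.

I_x ≈ 2891.7 cm⁴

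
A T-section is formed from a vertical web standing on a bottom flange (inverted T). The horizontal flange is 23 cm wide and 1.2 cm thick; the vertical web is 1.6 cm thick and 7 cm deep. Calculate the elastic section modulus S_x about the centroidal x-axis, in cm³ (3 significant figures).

Break the section into simple shapes (no overlaps), measuring from the bottom-left corner of the bounding box.
Flange: 23 × 1.2, A = 27.6 cm², y = 0.6 cm, Ī = 3.312 cm⁴.
Web: 1.6 × 7, A = 11.2 cm², y = 4.7 cm, Ī = 45.733 cm⁴.
Centroid: ȳ = ΣA·y / ΣA = 1.7835 cm.
Transfer each piece to the centroidal x-axis using Ī + A·d² with d = y − 1.7835:
  flange: d = -1.1835 cm → contributes +41.971 cm⁴
  web: d = 2.9165 cm → contributes +141 cm⁴
Total I = 182.97 cm⁴.
Extreme fibre distance c = 6.4165 cm; S = I/c = 28.516 cm³.

S_x ≈ 28.5 cm³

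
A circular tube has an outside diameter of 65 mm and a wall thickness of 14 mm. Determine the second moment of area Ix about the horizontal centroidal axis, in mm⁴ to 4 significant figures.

Split into non-overlapping primitives; take the origin at the lower-left of the bounding box.
Outer circle: ⌀65, A = 3318.31 mm², y = 32.5 mm, Ī = 876 241 mm⁴.
Bore (subtracted): ⌀37, A = 1075.21 mm², y = 32.5 mm, Ī = 91997.7 mm⁴.
By symmetry the centroid is at mid-height, ȳ = 32.5 mm.
All pieces are centred on the horizontal centroidal axis, so I = ΣĪ (holes subtracted) = 784 243 mm⁴.

Ix ≈ 7.842 × 10⁵ mm⁴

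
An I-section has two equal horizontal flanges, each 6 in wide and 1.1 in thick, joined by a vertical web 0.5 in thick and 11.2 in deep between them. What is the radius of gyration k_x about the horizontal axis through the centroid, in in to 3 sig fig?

k_x ≈ 5.45 in

Decompose the section into non-overlapping parts with the origin at the bottom-left of its bounding rectangle.
Bottom flange: 6 × 1.1, A = 6.6 in², y = 0.55 in, Ī = 0.6655 in⁴.
Web: 0.5 × 11.2, A = 5.6 in², y = 6.7 in, Ī = 58.539 in⁴.
Top flange: 6 × 1.1, A = 6.6 in², y = 12.85 in, Ī = 0.6655 in⁴.
By symmetry the centroid is at mid-height, ȳ = 6.7 in.
Transfer each piece to the horizontal axis through the centroid using Ī + A·d² with d = y − 6.7:
  bottom flange: d = -6.15 in → contributes +250.29 in⁴
  web: d = 0 in → contributes +58.539 in⁴
  top flange: d = 6.15 in → contributes +250.29 in⁴
Total I = 559.13 in⁴.
Radius of gyration: k = √(I/A) = √(559.13 / 18.8) = 5.4535 in.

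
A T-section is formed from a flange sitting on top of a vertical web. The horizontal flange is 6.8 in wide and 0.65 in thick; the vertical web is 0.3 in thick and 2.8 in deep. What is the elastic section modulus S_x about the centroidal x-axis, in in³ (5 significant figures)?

Decompose the section into non-overlapping parts with the origin at the bottom-left of its bounding rectangle.
Flange: 6.8 × 0.65, A = 4.42 in², y = 3.125 in, Ī = 0.1556208 in⁴.
Web: 0.3 × 2.8, A = 0.84 in², y = 1.4 in, Ī = 0.5488 in⁴.
Centroid: ȳ = ΣA·y / ΣA = 2.849525 in.
Transfer each piece to the centroidal x-axis using Ī + A·d² with d = y − 2.849525:
  flange: d = 0.2754753 in → contributes +0.4910398 in⁴
  web: d = -1.449525 in → contributes +2.313742 in⁴
Total I = 2.804782 in⁴.
Extreme fibre distance c = 2.849525 in; S = I/c = 0.9842982 in³.

S_x ≈ 0.98430 in³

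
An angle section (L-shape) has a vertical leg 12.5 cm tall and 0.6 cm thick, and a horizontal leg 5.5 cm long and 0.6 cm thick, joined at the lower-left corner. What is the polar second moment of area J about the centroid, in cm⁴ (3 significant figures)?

Break the section into simple shapes (no overlaps), measuring from the bottom-left corner of the bounding box.
Vertical leg: 0.6 × 12.5, A = 7.5 cm², y = 6.25 cm, Ī = 97.656 cm⁴.
Horizontal leg (remainder): 4.9 × 0.6, A = 2.94 cm², y = 0.3 cm, Ī = 0.0882 cm⁴.
Centroid: ȳ = ΣA·y / ΣA = 4.5744 cm.
Transfer each piece to the centroidal x-axis using Ī + A·d² with d = y − 4.5744:
  vertical leg: d = 1.6756 cm → contributes +118.71 cm⁴
  horizontal leg (remainder): d = -4.2744 cm → contributes +53.804 cm⁴
Total I = 172.52 cm⁴.
For the y-axis: x̄ = 1.0744 cm.
Repeating about the centroidal y-axis gives I_y = 22.08 cm⁴.
Polar second moment: J = I_x + I_y = 194.6 cm⁴.

J ≈ 195 cm⁴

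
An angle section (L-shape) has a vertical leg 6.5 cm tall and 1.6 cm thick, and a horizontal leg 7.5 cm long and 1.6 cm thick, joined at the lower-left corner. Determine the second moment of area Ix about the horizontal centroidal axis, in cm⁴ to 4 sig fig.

Ix ≈ 68.33 cm⁴

Treat the section as a set of non-overlapping primitives; coordinates are from the bounding-box lower-left.
Vertical leg: 1.6 × 6.5, A = 10.4 cm², y = 3.25 cm, Ī = 36.6167 cm⁴.
Horizontal leg (remainder): 5.9 × 1.6, A = 9.44 cm², y = 0.8 cm, Ī = 2.01387 cm⁴.
Centroid: ȳ = ΣA·y / ΣA = 2.08427 cm.
Transfer each piece to the horizontal centroidal axis using Ī + A·d² with d = y − 2.08427:
  vertical leg: d = 1.16573 cm → contributes +50.7494 cm⁴
  horizontal leg (remainder): d = -1.28427 cm → contributes +17.5838 cm⁴
Total I = 68.3332 cm⁴.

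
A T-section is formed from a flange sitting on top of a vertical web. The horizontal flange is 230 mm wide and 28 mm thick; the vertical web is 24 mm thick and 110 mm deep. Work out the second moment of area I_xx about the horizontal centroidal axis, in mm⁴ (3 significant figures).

I_xx ≈ 1.20 × 10⁷ mm⁴

Split into non-overlapping primitives; take the origin at the lower-left of the bounding box.
Flange: 230 × 28, A = 6 440 mm², y = 124 mm, Ī = 420 747 mm⁴.
Web: 24 × 110, A = 2 640 mm², y = 55 mm, Ī = 2 662 000 mm⁴.
Centroid: ȳ = ΣA·y / ΣA = 103.94 mm.
Transfer each piece to the horizontal centroidal axis using Ī + A·d² with d = y − 103.94:
  flange: d = 20.062 mm → contributes +3 012 658 mm⁴
  web: d = -48.938 mm → contributes +8 984 694 mm⁴
Total I = 11 997 352 mm⁴.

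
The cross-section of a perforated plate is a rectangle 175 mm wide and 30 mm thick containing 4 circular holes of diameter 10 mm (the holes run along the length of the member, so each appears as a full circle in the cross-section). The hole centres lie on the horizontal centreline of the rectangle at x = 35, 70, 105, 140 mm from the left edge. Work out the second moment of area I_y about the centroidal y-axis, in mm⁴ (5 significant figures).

I_y ≈ 1.2915 × 10⁷ mm⁴

Decompose the section into non-overlapping parts with the origin at the bottom-left of its bounding rectangle.
Plate: 175 × 30, A = 5 250 mm², x = 87.5 mm, Ī = 13 398 438 mm⁴.
Hole 1 (subtracted): ⌀10, A = 78.53982 mm², x = 35 mm, Ī = 490.8739 mm⁴.
Hole 2 (subtracted): ⌀10, A = 78.53982 mm², x = 70 mm, Ī = 490.8739 mm⁴.
Hole 3 (subtracted): ⌀10, A = 78.53982 mm², x = 105 mm, Ī = 490.8739 mm⁴.
Hole 4 (subtracted): ⌀10, A = 78.53982 mm², x = 140 mm, Ī = 490.8739 mm⁴.
By symmetry the centroid is at mid-width, x̄ = 87.5 mm.
Transfer each piece to the centroidal y-axis using Ī + A·d² with d = x − 87.5:
  plate: d = 0 mm → contributes +13 398 438 mm⁴
  hole 1: d = -52.5 mm → contributes −216966.2 mm⁴
  hole 2: d = -17.5 mm → contributes −24543.69 mm⁴
  hole 3: d = 17.5 mm → contributes −24543.69 mm⁴
  hole 4: d = 52.5 mm → contributes −216966.2 mm⁴
Total I = 12 915 418 mm⁴.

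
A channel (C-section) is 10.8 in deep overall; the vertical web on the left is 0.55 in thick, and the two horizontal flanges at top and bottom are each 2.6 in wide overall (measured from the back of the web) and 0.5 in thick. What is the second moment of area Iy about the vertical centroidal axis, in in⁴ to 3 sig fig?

Break the section into simple shapes (no overlaps), measuring from the bottom-left corner of the bounding box.
Web: 0.55 × 10.8, A = 5.94 in², x = 0.275 in, Ī = 0.14974 in⁴.
Top flange (beyond web): 2.05 × 0.5, A = 1.025 in², x = 1.575 in, Ī = 0.35896 in⁴.
Bottom flange (beyond web): 2.05 × 0.5, A = 1.025 in², x = 1.575 in, Ī = 0.35896 in⁴.
Centroid: x̄ = ΣA·x / ΣA = 0.60854 in.
Transfer each piece to the vertical centroidal axis using Ī + A·d² with d = x − 0.60854:
  web: d = -0.33354 in → contributes +0.81056 in⁴
  top flange (beyond web): d = 0.96646 in → contributes +1.3164 in⁴
  bottom flange (beyond web): d = 0.96646 in → contributes +1.3164 in⁴
Total I = 3.4433 in⁴.

Iy ≈ 3.44 in⁴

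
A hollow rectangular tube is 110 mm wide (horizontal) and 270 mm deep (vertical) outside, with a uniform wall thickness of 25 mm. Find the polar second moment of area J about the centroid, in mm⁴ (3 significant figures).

J ≈ 1.53 × 10⁸ mm⁴

Treat the section as a set of non-overlapping primitives; coordinates are from the bounding-box lower-left.
Outer rectangle: 110 × 270, A = 29 700 mm², y = 135 mm, Ī = 180 427 500 mm⁴.
Inner void (subtracted): 60 × 220, A = 13 200 mm², y = 135 mm, Ī = 53 240 000 mm⁴.
By symmetry the centroid is at mid-height, ȳ = 135 mm.
All pieces are centred on the centroidal x-axis, so I = ΣĪ (holes subtracted) = 127 187 500 mm⁴.
Repeating about the centroidal y-axis gives I_y = 25 987 500 mm⁴.
Polar second moment: J = I_x + I_y = 153 175 000 mm⁴.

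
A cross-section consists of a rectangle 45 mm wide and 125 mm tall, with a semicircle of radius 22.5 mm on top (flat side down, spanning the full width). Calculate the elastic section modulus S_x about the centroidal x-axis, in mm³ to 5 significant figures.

S_x ≈ 1.4419 × 10⁵ mm³

Break the section into simple shapes (no overlaps), measuring from the bottom-left corner of the bounding box.
Rectangular body: 45 × 125, A = 5 625 mm², y = 62.5 mm, Ī = 7 324 219 mm⁴.
Semicircular cap: semicircle r = 22.5, A = 795.2156 mm², y = 134.5493 mm, Ī = 28129.51 mm⁴.
Centroid: ȳ = ΣA·y / ΣA = 71.42411 mm.
Transfer each piece to the centroidal x-axis using Ī + A·d² with d = y − 71.42411:
  rectangular body: d = -8.924113 mm → contributes +7 772 193 mm⁴
  semicircular cap: d = 63.12518 mm → contributes +3 196 896 mm⁴
Total I = 10 969 088 mm⁴.
Extreme fibre distance c = 76.07589 mm; S = I/c = 144186.1 mm³.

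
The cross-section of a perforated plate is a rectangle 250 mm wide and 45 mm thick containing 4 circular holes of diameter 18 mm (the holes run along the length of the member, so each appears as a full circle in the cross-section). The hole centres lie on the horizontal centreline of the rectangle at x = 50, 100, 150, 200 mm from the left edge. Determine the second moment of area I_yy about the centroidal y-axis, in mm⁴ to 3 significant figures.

I_yy ≈ 5.54 × 10⁷ mm⁴

Treat the section as a set of non-overlapping primitives; coordinates are from the bounding-box lower-left.
Plate: 250 × 45, A = 11 250 mm², x = 125 mm, Ī = 58 593 750 mm⁴.
Hole 1 (subtracted): ⌀18, A = 254.47 mm², x = 50 mm, Ī = 5 153 mm⁴.
Hole 2 (subtracted): ⌀18, A = 254.47 mm², x = 100 mm, Ī = 5 153 mm⁴.
Hole 3 (subtracted): ⌀18, A = 254.47 mm², x = 150 mm, Ī = 5 153 mm⁴.
Hole 4 (subtracted): ⌀18, A = 254.47 mm², x = 200 mm, Ī = 5 153 mm⁴.
By symmetry the centroid is at mid-width, x̄ = 125 mm.
Transfer each piece to the centroidal y-axis using Ī + A·d² with d = x − 125:
  plate: d = 0 mm → contributes +58 593 750 mm⁴
  hole 1: d = -75 mm → contributes −1 436 541 mm⁴
  hole 2: d = -25 mm → contributes −164 196 mm⁴
  hole 3: d = 25 mm → contributes −164 196 mm⁴
  hole 4: d = 75 mm → contributes −1 436 541 mm⁴
Total I = 55 392 275 mm⁴.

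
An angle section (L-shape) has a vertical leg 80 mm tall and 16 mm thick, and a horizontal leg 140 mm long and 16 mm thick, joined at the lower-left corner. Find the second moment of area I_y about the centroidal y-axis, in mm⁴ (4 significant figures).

I_y ≈ 6.382 × 10⁶ mm⁴

Break the section into simple shapes (no overlaps), measuring from the bottom-left corner of the bounding box.
Vertical leg: 16 × 80, A = 1 280 mm², x = 8 mm, Ī = 27306.7 mm⁴.
Horizontal leg (remainder): 124 × 16, A = 1 984 mm², x = 78 mm, Ī = 2 542 165 mm⁴.
Centroid: x̄ = ΣA·x / ΣA = 50.549 mm.
Transfer each piece to the centroidal y-axis using Ī + A·d² with d = x − 50.549:
  vertical leg: d = -42.549 mm → contributes +2 344 643 mm⁴
  horizontal leg (remainder): d = 27.451 mm → contributes +4 037 221 mm⁴
Total I = 6 381 864 mm⁴.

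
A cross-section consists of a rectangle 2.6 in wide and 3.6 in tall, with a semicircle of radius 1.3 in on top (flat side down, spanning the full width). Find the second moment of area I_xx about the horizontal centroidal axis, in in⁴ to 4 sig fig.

I_xx ≈ 21.86 in⁴

Treat the section as a set of non-overlapping primitives; coordinates are from the bounding-box lower-left.
Rectangular body: 2.6 × 3.6, A = 9.36 in², y = 1.8 in, Ī = 10.1088 in⁴.
Semicircular cap: semicircle r = 1.3, A = 2.65465 in², y = 4.15174 in, Ī = 0.313477 in⁴.
Centroid: ȳ = ΣA·y / ΣA = 2.31962 in.
Transfer each piece to the horizontal centroidal axis using Ī + A·d² with d = y − 2.31962:
  rectangular body: d = -0.519618 in → contributes +12.636 in⁴
  semicircular cap: d = 1.83212 in → contributes +9.22422 in⁴
Total I = 21.8602 in⁴.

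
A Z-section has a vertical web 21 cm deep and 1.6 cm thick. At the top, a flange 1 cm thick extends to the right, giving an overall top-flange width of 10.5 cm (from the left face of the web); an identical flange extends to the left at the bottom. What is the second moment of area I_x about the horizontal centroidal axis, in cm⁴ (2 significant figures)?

I_x ≈ 3000 cm⁴

Break the section into simple shapes (no overlaps), measuring from the bottom-left corner of the bounding box.
Web: 1.6 × 21, A = 33.6 cm², y = 10.5 cm, Ī = 1 235 cm⁴.
Top flange (beyond web): 8.9 × 1, A = 8.9 cm², y = 20.5 cm, Ī = 0.7417 cm⁴.
Bottom flange (beyond web): 8.9 × 1, A = 8.9 cm², y = 0.5 cm, Ī = 0.7417 cm⁴.
Centroid: ȳ = ΣA·y / ΣA = 10.5 cm.
Transfer each piece to the horizontal centroidal axis using Ī + A·d² with d = y − 10.5:
  web: d = 0 cm → contributes +1 235 cm⁴
  top flange (beyond web): d = 10 cm → contributes +890.7 cm⁴
  bottom flange (beyond web): d = -10 cm → contributes +890.7 cm⁴
Total I = 3 016 cm⁴.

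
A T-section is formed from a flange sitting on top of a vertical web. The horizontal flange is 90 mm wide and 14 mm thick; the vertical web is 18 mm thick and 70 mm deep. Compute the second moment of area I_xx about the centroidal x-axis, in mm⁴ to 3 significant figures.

I_xx ≈ 1.65 × 10⁶ mm⁴

Decompose the section into non-overlapping parts with the origin at the bottom-left of its bounding rectangle.
Flange: 90 × 14, A = 1 260 mm², y = 77 mm, Ī = 20 580 mm⁴.
Web: 18 × 70, A = 1 260 mm², y = 35 mm, Ī = 514 500 mm⁴.
Centroid: ȳ = ΣA·y / ΣA = 56 mm.
Transfer each piece to the centroidal x-axis using Ī + A·d² with d = y − 56:
  flange: d = 21 mm → contributes +576 240 mm⁴
  web: d = -21 mm → contributes +1 070 160 mm⁴
Total I = 1 646 400 mm⁴.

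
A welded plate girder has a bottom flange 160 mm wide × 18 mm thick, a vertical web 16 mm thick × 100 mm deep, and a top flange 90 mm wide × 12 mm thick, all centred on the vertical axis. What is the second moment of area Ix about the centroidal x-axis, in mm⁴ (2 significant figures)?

Break the section into simple shapes (no overlaps), measuring from the bottom-left corner of the bounding box.
Bottom plate: 160 × 18, A = 2 880 mm², y = 9 mm, Ī = 77 760 mm⁴.
Web plate: 16 × 100, A = 1 600 mm², y = 68 mm, Ī = 1 333 333 mm⁴.
Top plate: 90 × 12, A = 1 080 mm², y = 124 mm, Ī = 12 960 mm⁴.
Centroid: ȳ = ΣA·y / ΣA = 48.32 mm.
Transfer each piece to the centroidal x-axis using Ī + A·d² with d = y − 48.32:
  bottom plate: d = -39.32 mm → contributes +4 529 638 mm⁴
  web plate: d = 19.68 mm → contributes +1 953 235 mm⁴
  top plate: d = 75.68 mm → contributes +6 199 184 mm⁴
Total I = 12 682 056 mm⁴.

Ix ≈ 1.3 × 10⁷ mm⁴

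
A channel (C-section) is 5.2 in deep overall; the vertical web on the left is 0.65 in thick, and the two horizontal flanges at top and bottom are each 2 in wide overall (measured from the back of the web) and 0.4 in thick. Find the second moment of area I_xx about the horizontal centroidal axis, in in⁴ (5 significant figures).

I_xx ≈ 13.851 in⁴

Decompose the section into non-overlapping parts with the origin at the bottom-left of its bounding rectangle.
Web: 0.65 × 5.2, A = 3.38 in², y = 2.6 in, Ī = 7.616267 in⁴.
Top flange (beyond web): 1.35 × 0.4, A = 0.54 in², y = 5 in, Ī = 0.0072 in⁴.
Bottom flange (beyond web): 1.35 × 0.4, A = 0.54 in², y = 0.2 in, Ī = 0.0072 in⁴.
By symmetry the centroid is at mid-height, ȳ = 2.6 in.
Transfer each piece to the horizontal centroidal axis using Ī + A·d² with d = y − 2.6:
  web: d = 0 in → contributes +7.616267 in⁴
  top flange (beyond web): d = 2.4 in → contributes +3.1176 in⁴
  bottom flange (beyond web): d = -2.4 in → contributes +3.1176 in⁴
Total I = 13.85147 in⁴.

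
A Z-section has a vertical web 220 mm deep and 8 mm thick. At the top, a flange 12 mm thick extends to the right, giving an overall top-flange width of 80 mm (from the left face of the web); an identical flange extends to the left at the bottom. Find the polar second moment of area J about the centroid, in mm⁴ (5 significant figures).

Decompose the section into non-overlapping parts with the origin at the bottom-left of its bounding rectangle.
Web: 8 × 220, A = 1 760 mm², y = 110 mm, Ī = 7 098 667 mm⁴.
Top flange (beyond web): 72 × 12, A = 864 mm², y = 214 mm, Ī = 10 368 mm⁴.
Bottom flange (beyond web): 72 × 12, A = 864 mm², y = 6 mm, Ī = 10 368 mm⁴.
Centroid: ȳ = ΣA·y / ΣA = 110 mm.
Transfer each piece to the centroidal x-axis using Ī + A·d² with d = y − 110:
  web: d = 0 mm → contributes +7 098 667 mm⁴
  top flange (beyond web): d = 104 mm → contributes +9 355 392 mm⁴
  bottom flange (beyond web): d = -104 mm → contributes +9 355 392 mm⁴
Total I = 25 809 451 mm⁴.
For the y-axis: x̄ = 76 mm.
Repeating about the centroidal y-axis gives I_y = 3 520 683 mm⁴.
Polar second moment: J = I_x + I_y = 29 330 133 mm⁴.

J ≈ 2.9330 × 10⁷ mm⁴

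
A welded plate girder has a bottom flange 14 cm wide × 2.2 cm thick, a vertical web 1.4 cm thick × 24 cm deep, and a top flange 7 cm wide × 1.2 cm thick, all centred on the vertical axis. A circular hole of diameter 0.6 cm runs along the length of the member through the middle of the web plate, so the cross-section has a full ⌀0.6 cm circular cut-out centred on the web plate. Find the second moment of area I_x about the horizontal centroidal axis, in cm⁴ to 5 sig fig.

I_x ≈ 7023.8 cm⁴

Split into non-overlapping primitives; take the origin at the lower-left of the bounding box.
Bottom plate: 14 × 2.2, A = 30.8 cm², y = 1.1 cm, Ī = 12.42267 cm⁴.
Web plate: 1.4 × 24, A = 33.6 cm², y = 14.2 cm, Ī = 1612.8 cm⁴.
Top plate: 7 × 1.2, A = 8.4 cm², y = 26.8 cm, Ī = 1.008 cm⁴.
Hole (subtracted): ⌀0.6, A = 0.2827433 cm², y = 14.2 cm, Ī = 0.006361725 cm⁴.
Centroid: ȳ = ΣA·y / ΣA = 10.0956 cm.
Transfer each piece to the horizontal centroidal axis using Ī + A·d² with d = y − 10.0956:
  bottom plate: d = -8.995598 cm → contributes +2504.783 cm⁴
  web plate: d = 4.104402 cm → contributes +2178.83 cm⁴
  top plate: d = 16.7044 cm → contributes +2344.919 cm⁴
  hole: d = 4.104402 cm → contributes −4.76949 cm⁴
Total I = 7023.762 cm⁴.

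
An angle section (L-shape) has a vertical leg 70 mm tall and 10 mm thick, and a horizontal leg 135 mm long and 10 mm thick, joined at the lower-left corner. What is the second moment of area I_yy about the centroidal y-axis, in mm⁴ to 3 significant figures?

I_yy ≈ 3.68 × 10⁶ mm⁴

Split into non-overlapping primitives; take the origin at the lower-left of the bounding box.
Vertical leg: 10 × 70, A = 700 mm², x = 5 mm, Ī = 5833.3 mm⁴.
Horizontal leg (remainder): 125 × 10, A = 1 250 mm², x = 72.5 mm, Ī = 1 627 604 mm⁴.
Centroid: x̄ = ΣA·x / ΣA = 48.269 mm.
Transfer each piece to the centroidal y-axis using Ī + A·d² with d = x − 48.269:
  vertical leg: d = -43.269 mm → contributes +1 316 392 mm⁴
  horizontal leg (remainder): d = 24.231 mm → contributes +2 361 517 mm⁴
Total I = 3 677 909 mm⁴.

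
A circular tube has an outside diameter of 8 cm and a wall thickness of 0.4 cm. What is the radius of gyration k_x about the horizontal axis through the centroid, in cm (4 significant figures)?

k_x ≈ 2.691 cm

Break the section into simple shapes (no overlaps), measuring from the bottom-left corner of the bounding box.
Outer circle: ⌀8, A = 50.2655 cm², y = 4 cm, Ī = 201.062 cm⁴.
Bore (subtracted): ⌀7.2, A = 40.715 cm², y = 4 cm, Ī = 131.917 cm⁴.
By symmetry the centroid is at mid-height, ȳ = 4 cm.
All pieces are centred on the horizontal axis through the centroid, so I = ΣĪ (holes subtracted) = 69.1452 cm⁴.
Radius of gyration: k = √(I/A) = √(69.1452 / 9.55044) = 2.69072 cm.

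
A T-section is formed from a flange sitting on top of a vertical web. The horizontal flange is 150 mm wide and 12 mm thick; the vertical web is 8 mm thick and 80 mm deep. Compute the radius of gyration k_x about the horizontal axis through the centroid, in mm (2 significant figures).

Break the section into simple shapes (no overlaps), measuring from the bottom-left corner of the bounding box.
Flange: 150 × 12, A = 1 800 mm², y = 86 mm, Ī = 21 600 mm⁴.
Web: 8 × 80, A = 640 mm², y = 40 mm, Ī = 341 333 mm⁴.
Centroid: ȳ = ΣA·y / ΣA = 73.93 mm.
Transfer each piece to the horizontal axis through the centroid using Ī + A·d² with d = y − 73.93:
  flange: d = 12.07 mm → contributes +283 641 mm⁴
  web: d = -33.93 mm → contributes +1 078 322 mm⁴
Total I = 1 361 963 mm⁴.
Radius of gyration: k = √(I/A) = √(1 361 963 / 2 440) = 23.63 mm.

k_x ≈ 24 mm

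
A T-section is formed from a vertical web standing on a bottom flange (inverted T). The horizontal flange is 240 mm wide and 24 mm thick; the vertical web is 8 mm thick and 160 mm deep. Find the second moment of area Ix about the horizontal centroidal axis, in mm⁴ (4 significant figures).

Ix ≈ 1.187 × 10⁷ mm⁴

Split into non-overlapping primitives; take the origin at the lower-left of the bounding box.
Flange: 240 × 24, A = 5 760 mm², y = 12 mm, Ī = 276 480 mm⁴.
Web: 8 × 160, A = 1 280 mm², y = 104 mm, Ī = 2 730 667 mm⁴.
Centroid: ȳ = ΣA·y / ΣA = 28.7273 mm.
Transfer each piece to the horizontal centroidal axis using Ī + A·d² with d = y − 28.7273:
  flange: d = -16.7273 mm → contributes +1 888 138 mm⁴
  web: d = 75.2727 mm → contributes +9 983 126 mm⁴
Total I = 11 871 263 mm⁴.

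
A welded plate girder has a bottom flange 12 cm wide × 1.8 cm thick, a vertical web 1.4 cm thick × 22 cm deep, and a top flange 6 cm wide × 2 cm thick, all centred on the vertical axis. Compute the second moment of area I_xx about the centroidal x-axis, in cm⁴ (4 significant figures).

Decompose the section into non-overlapping parts with the origin at the bottom-left of its bounding rectangle.
Bottom plate: 12 × 1.8, A = 21.6 cm², y = 0.9 cm, Ī = 5.832 cm⁴.
Web plate: 1.4 × 22, A = 30.8 cm², y = 12.8 cm, Ī = 1242.27 cm⁴.
Top plate: 6 × 2, A = 12 cm², y = 24.8 cm, Ī = 4 cm⁴.
Centroid: ȳ = ΣA·y / ΣA = 11.0447 cm.
Transfer each piece to the centroidal x-axis using Ī + A·d² with d = y − 11.0447:
  bottom plate: d = -10.1447 cm → contributes +2228.8 cm⁴
  web plate: d = 1.75528 cm → contributes +1337.16 cm⁴
  top plate: d = 13.7553 cm → contributes +2274.49 cm⁴
Total I = 5840.46 cm⁴.

I_xx ≈ 5840 cm⁴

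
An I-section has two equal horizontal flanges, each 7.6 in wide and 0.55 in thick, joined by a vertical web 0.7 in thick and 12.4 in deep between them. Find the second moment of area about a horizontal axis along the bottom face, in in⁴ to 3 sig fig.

I_base ≈ 1240 in⁴

Decompose the section into non-overlapping parts with the origin at the bottom-left of its bounding rectangle.
Bottom flange: 7.6 × 0.55, A = 4.18 in², y = 0.275 in, Ī = 0.10537 in⁴.
Web: 0.7 × 12.4, A = 8.68 in², y = 6.75 in, Ī = 111.22 in⁴.
Top flange: 7.6 × 0.55, A = 4.18 in², y = 13.225 in, Ī = 0.10537 in⁴.
Transfer each piece to a horizontal axis along the bottom face using Ī + A·d² with d = y − 0:
  bottom flange: d = 0.275 in → contributes +0.42148 in⁴
  web: d = 6.75 in → contributes +506.7 in⁴
  top flange: d = 13.225 in → contributes +731.19 in⁴
Total I = 1238.3 in⁴.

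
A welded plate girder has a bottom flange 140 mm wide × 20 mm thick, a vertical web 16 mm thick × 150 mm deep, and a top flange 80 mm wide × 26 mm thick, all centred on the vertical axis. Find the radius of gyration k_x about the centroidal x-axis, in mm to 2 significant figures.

k_x ≈ 75 mm

Split into non-overlapping primitives; take the origin at the lower-left of the bounding box.
Bottom plate: 140 × 20, A = 2 800 mm², y = 10 mm, Ī = 93 333 mm⁴.
Web plate: 16 × 150, A = 2 400 mm², y = 95 mm, Ī = 4 500 000 mm⁴.
Top plate: 80 × 26, A = 2 080 mm², y = 183 mm, Ī = 117 173 mm⁴.
Centroid: ȳ = ΣA·y / ΣA = 87.45 mm.
Transfer each piece to the centroidal x-axis using Ī + A·d² with d = y − 87.45:
  bottom plate: d = -77.45 mm → contributes +16 889 379 mm⁴
  web plate: d = 7.549 mm → contributes +4 636 786 mm⁴
  top plate: d = 95.55 mm → contributes +19 106 944 mm⁴
Total I = 40 633 109 mm⁴.
Radius of gyration: k = √(I/A) = √(40 633 109 / 7 280) = 74.71 mm.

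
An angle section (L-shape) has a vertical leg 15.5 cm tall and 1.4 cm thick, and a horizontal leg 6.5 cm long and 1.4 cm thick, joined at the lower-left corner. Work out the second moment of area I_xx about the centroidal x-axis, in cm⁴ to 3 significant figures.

I_xx ≈ 703 cm⁴

Break the section into simple shapes (no overlaps), measuring from the bottom-left corner of the bounding box.
Vertical leg: 1.4 × 15.5, A = 21.7 cm², y = 7.75 cm, Ī = 434.45 cm⁴.
Horizontal leg (remainder): 5.1 × 1.4, A = 7.14 cm², y = 0.7 cm, Ī = 1.1662 cm⁴.
Centroid: ȳ = ΣA·y / ΣA = 6.0046 cm.
Transfer each piece to the centroidal x-axis using Ī + A·d² with d = y − 6.0046:
  vertical leg: d = 1.7454 cm → contributes +500.56 cm⁴
  horizontal leg (remainder): d = -5.3046 cm → contributes +202.08 cm⁴
Total I = 702.64 cm⁴.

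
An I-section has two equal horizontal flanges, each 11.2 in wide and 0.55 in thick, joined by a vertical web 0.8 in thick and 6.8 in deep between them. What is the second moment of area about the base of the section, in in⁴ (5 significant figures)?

I_base ≈ 464.76 in⁴

Treat the section as a set of non-overlapping primitives; coordinates are from the bounding-box lower-left.
Bottom flange: 11.2 × 0.55, A = 6.16 in², y = 0.275 in, Ī = 0.1552833 in⁴.
Web: 0.8 × 6.8, A = 5.44 in², y = 3.95 in, Ī = 20.96213 in⁴.
Top flange: 11.2 × 0.55, A = 6.16 in², y = 7.625 in, Ī = 0.1552833 in⁴.
Transfer each piece to the bottom edge using Ī + A·d² with d = y − 0:
  bottom flange: d = 0.275 in → contributes +0.6211333 in⁴
  web: d = 3.95 in → contributes +105.8397 in⁴
  top flange: d = 7.625 in → contributes +358.3015 in⁴
Total I = 464.7624 in⁴.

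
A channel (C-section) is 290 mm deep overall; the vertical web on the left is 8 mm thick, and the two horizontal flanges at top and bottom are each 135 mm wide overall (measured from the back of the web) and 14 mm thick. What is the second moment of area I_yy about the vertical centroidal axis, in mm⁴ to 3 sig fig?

I_yy ≈ 1.12 × 10⁷ mm⁴

Treat the section as a set of non-overlapping primitives; coordinates are from the bounding-box lower-left.
Web: 8 × 290, A = 2 320 mm², x = 4 mm, Ī = 12 373 mm⁴.
Top flange (beyond web): 127 × 14, A = 1 778 mm², x = 71.5 mm, Ī = 2 389 780 mm⁴.
Bottom flange (beyond web): 127 × 14, A = 1 778 mm², x = 71.5 mm, Ī = 2 389 780 mm⁴.
Centroid: x̄ = ΣA·x / ΣA = 44.849 mm.
Transfer each piece to the vertical centroidal axis using Ī + A·d² with d = x − 44.849:
  web: d = -40.849 mm → contributes +3 883 661 mm⁴
  top flange (beyond web): d = 26.651 mm → contributes +3 652 630 mm⁴
  bottom flange (beyond web): d = 26.651 mm → contributes +3 652 630 mm⁴
Total I = 11 188 921 mm⁴.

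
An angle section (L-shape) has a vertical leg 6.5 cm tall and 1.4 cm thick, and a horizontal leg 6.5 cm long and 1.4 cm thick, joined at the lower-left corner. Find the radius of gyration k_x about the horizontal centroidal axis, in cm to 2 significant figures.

Split into non-overlapping primitives; take the origin at the lower-left of the bounding box.
Vertical leg: 1.4 × 6.5, A = 9.1 cm², y = 3.25 cm, Ī = 32.04 cm⁴.
Horizontal leg (remainder): 5.1 × 1.4, A = 7.14 cm², y = 0.7 cm, Ī = 1.166 cm⁴.
Centroid: ȳ = ΣA·y / ΣA = 2.129 cm.
Transfer each piece to the horizontal centroidal axis using Ī + A·d² with d = y − 2.129:
  vertical leg: d = 1.121 cm → contributes +43.48 cm⁴
  horizontal leg (remainder): d = -1.429 cm → contributes +15.74 cm⁴
Total I = 59.22 cm⁴.
Radius of gyration: k = √(I/A) = √(59.22 / 16.24) = 1.91 cm.

k_x ≈ 1.9 cm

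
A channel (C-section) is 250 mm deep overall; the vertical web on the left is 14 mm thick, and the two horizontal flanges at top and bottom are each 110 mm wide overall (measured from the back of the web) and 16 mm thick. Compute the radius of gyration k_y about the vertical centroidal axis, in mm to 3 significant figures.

k_y ≈ 33.5 mm

Split into non-overlapping primitives; take the origin at the lower-left of the bounding box.
Web: 14 × 250, A = 3 500 mm², x = 7 mm, Ī = 57 167 mm⁴.
Top flange (beyond web): 96 × 16, A = 1 536 mm², x = 62 mm, Ī = 1 179 648 mm⁴.
Bottom flange (beyond web): 96 × 16, A = 1 536 mm², x = 62 mm, Ī = 1 179 648 mm⁴.
Centroid: x̄ = ΣA·x / ΣA = 32.709 mm.
Transfer each piece to the vertical centroidal axis using Ī + A·d² with d = x − 32.709:
  web: d = -25.709 mm → contributes +2 370 513 mm⁴
  top flange (beyond web): d = 29.291 mm → contributes +2 497 472 mm⁴
  bottom flange (beyond web): d = 29.291 mm → contributes +2 497 472 mm⁴
Total I = 7 365 458 mm⁴.
Radius of gyration: k = √(I/A) = √(7 365 458 / 6 572) = 33.477 mm.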